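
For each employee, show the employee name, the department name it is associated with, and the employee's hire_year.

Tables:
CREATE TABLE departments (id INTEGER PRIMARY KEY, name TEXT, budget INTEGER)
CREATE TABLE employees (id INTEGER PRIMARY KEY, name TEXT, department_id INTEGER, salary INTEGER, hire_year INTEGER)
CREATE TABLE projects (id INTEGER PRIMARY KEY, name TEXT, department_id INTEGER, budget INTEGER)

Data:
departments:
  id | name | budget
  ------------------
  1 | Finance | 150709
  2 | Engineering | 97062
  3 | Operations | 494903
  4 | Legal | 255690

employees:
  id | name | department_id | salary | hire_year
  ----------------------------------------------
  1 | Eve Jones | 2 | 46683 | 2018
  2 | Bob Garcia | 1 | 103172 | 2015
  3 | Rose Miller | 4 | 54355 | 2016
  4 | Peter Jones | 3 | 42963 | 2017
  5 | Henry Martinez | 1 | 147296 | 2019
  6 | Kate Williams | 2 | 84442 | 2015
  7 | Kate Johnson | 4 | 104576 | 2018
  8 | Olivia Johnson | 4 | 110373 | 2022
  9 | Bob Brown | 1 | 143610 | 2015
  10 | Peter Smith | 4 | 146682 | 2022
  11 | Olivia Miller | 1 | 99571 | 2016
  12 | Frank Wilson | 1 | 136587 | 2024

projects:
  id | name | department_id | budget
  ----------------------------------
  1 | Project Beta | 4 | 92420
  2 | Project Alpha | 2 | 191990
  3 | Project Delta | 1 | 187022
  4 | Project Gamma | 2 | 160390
SELECT c.name, p.name AS department, c.hire_year FROM employees c JOIN departments p ON c.department_id = p.id

Execution result:
name | department | hire_year
Eve Jones | Engineering | 2018
Bob Garcia | Finance | 2015
Rose Miller | Legal | 2016
Peter Jones | Operations | 2017
Henry Martinez | Finance | 2019
Kate Williams | Engineering | 2015
Kate Johnson | Legal | 2018
Olivia Johnson | Legal | 2022
Bob Brown | Finance | 2015
Peter Smith | Legal | 2022
Olivia Miller | Finance | 2016
Frank Wilson | Finance | 2024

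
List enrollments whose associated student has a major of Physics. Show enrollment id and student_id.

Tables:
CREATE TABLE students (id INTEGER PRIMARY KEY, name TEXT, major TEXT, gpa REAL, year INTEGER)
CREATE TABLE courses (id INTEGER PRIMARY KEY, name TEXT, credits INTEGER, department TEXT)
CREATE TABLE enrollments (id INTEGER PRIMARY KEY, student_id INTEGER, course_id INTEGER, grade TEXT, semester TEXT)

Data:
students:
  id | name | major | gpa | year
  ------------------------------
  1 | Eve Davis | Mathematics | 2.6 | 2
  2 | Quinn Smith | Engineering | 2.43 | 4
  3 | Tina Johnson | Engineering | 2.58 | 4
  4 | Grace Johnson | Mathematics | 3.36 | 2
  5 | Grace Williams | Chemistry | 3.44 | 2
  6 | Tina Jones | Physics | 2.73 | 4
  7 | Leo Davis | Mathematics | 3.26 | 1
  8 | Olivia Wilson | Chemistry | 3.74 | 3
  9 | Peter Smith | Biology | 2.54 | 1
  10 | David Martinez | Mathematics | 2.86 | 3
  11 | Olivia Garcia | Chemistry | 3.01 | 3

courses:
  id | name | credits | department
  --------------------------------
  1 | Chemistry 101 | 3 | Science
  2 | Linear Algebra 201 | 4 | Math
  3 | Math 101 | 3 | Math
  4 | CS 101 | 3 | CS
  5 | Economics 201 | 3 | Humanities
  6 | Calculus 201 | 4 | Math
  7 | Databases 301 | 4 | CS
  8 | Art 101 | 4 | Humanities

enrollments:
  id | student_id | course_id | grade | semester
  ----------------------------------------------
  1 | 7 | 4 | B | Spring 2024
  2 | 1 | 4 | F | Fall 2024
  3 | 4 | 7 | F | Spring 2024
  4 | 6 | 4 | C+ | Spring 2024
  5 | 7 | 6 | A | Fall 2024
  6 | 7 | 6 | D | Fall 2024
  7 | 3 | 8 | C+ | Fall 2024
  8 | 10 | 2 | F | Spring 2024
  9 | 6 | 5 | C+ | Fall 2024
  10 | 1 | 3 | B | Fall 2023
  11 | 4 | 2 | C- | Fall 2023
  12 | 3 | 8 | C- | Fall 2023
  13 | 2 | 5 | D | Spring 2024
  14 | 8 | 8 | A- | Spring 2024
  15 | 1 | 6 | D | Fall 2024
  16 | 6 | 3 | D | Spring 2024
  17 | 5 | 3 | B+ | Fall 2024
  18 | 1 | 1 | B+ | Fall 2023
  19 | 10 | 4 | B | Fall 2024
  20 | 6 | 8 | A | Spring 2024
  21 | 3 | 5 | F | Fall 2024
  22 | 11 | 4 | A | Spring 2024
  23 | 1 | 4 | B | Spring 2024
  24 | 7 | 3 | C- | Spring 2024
SELECT id, student_id FROM enrollments WHERE student_id IN (SELECT id FROM students WHERE major = 'Physics')

Execution result:
id | student_id
4 | 6
9 | 6
16 | 6
20 | 6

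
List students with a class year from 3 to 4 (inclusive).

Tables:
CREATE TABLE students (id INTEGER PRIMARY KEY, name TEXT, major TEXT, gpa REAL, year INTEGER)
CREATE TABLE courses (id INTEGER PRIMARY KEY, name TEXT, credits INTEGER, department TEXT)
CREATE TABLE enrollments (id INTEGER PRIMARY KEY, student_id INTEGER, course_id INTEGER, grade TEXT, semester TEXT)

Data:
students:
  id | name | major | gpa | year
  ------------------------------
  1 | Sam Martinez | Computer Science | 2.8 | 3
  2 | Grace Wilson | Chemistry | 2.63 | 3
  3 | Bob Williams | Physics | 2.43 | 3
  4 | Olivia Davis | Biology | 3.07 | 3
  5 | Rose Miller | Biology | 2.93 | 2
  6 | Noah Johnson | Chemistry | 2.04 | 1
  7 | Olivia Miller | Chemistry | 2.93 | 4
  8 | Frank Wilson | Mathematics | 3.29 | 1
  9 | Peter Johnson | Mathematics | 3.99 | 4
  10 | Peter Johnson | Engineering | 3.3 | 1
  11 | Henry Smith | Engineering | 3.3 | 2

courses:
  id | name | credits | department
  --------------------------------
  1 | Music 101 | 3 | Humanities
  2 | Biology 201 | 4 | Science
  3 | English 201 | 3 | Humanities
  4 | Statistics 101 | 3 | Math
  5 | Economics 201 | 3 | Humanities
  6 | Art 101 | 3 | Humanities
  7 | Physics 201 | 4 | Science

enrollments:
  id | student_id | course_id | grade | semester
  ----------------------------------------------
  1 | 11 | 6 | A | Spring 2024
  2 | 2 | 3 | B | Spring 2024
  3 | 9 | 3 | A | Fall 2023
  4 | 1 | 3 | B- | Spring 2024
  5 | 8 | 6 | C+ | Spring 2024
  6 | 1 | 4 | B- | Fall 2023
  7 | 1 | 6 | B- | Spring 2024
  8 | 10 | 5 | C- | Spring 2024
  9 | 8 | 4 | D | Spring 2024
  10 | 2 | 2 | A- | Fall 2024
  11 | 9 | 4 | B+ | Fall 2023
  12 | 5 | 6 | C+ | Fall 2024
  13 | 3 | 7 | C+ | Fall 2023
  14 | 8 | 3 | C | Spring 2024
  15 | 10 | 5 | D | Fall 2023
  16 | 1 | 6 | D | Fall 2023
SELECT name, year FROM students WHERE year BETWEEN 3 AND 4

Execution result:
name | year
Sam Martinez | 3
Grace Wilson | 3
Bob Williams | 3
Olivia Davis | 3
Olivia Miller | 4
Peter Johnson | 4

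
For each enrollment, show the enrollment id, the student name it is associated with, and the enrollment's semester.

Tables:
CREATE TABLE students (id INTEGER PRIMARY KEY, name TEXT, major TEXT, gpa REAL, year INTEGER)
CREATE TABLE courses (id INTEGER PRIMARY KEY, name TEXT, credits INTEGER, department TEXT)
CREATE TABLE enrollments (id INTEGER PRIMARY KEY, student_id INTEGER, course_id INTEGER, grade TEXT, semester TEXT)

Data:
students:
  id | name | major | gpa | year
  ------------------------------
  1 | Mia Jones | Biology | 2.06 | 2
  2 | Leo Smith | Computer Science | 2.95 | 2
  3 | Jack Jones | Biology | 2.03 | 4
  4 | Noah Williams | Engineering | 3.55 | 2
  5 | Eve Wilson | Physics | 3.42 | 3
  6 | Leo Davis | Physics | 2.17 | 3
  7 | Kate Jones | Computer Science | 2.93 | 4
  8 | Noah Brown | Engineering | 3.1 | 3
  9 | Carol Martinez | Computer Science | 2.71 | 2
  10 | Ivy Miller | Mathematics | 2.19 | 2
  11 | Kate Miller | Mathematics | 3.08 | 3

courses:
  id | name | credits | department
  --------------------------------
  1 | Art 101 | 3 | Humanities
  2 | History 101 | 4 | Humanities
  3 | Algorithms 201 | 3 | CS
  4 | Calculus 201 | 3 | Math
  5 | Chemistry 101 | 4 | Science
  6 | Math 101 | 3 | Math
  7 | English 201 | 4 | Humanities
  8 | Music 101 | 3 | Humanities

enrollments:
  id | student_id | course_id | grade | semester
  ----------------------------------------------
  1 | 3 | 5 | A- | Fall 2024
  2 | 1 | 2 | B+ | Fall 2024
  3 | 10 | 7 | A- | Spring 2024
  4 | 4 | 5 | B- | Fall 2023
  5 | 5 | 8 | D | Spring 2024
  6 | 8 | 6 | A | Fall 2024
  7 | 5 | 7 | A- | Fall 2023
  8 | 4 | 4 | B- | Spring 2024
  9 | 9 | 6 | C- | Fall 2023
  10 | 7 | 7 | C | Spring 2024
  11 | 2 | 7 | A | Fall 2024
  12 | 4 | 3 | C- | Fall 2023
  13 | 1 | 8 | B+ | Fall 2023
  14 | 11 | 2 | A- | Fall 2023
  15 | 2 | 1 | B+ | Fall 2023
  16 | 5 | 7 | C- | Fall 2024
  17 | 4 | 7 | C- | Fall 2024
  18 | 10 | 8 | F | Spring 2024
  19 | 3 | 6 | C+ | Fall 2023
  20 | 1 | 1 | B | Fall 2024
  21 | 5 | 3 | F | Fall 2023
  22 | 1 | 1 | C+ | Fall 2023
SELECT c.id, p.name AS student, c.semester FROM enrollments c JOIN students p ON c.student_id = p.id

Execution result:
id | student | semester
1 | Jack Jones | Fall 2024
2 | Mia Jones | Fall 2024
3 | Ivy Miller | Spring 2024
4 | Noah Williams | Fall 2023
5 | Eve Wilson | Spring 2024
6 | Noah Brown | Fall 2024
7 | Eve Wilson | Fall 2023
8 | Noah Williams | Spring 2024
9 | Carol Martinez | Fall 2023
10 | Kate Jones | Spring 2024
11 | Leo Smith | Fall 2024
12 | Noah Williams | Fall 2023
13 | Mia Jones | Fall 2023
14 | Kate Miller | Fall 2023
15 | Leo Smith | Fall 2023
16 | Eve Wilson | Fall 2024
17 | Noah Williams | Fall 2024
18 | Ivy Miller | Spring 2024
19 | Jack Jones | Fall 2023
20 | Mia Jones | Fall 2024
21 | Eve Wilson | Fall 2023
22 | Mia Jones | Fall 2023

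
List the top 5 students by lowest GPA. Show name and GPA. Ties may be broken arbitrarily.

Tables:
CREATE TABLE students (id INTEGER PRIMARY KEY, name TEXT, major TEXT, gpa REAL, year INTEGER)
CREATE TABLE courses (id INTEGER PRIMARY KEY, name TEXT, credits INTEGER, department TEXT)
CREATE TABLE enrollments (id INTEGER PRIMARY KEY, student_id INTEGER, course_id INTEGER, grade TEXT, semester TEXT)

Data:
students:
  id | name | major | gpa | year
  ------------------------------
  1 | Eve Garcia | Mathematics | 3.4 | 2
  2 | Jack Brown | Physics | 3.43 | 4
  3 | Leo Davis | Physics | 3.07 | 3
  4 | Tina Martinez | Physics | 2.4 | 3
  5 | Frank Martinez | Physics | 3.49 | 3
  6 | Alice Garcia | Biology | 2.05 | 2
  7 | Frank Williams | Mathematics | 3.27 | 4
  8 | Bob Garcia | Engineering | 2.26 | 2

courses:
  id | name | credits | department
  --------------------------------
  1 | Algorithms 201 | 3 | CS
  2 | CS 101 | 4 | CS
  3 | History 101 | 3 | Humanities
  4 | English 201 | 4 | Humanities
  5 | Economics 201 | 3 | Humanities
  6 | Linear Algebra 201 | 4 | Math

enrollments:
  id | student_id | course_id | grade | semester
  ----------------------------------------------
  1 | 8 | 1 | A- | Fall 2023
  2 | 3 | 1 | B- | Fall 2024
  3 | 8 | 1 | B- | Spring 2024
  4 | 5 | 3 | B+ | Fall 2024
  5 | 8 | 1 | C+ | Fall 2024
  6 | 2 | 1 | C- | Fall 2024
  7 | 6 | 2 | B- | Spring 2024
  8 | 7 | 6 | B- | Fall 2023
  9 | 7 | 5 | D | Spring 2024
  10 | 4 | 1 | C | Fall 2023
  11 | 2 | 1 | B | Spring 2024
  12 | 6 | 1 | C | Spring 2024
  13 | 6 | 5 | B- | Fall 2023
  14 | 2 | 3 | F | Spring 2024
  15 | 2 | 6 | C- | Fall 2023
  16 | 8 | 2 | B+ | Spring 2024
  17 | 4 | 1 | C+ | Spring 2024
SELECT name, gpa FROM students ORDER BY gpa ASC LIMIT 5

Execution result:
name | gpa
Alice Garcia | 2.05
Bob Garcia | 2.26
Tina Martinez | 2.40
Leo Davis | 3.07
Frank Williams | 3.27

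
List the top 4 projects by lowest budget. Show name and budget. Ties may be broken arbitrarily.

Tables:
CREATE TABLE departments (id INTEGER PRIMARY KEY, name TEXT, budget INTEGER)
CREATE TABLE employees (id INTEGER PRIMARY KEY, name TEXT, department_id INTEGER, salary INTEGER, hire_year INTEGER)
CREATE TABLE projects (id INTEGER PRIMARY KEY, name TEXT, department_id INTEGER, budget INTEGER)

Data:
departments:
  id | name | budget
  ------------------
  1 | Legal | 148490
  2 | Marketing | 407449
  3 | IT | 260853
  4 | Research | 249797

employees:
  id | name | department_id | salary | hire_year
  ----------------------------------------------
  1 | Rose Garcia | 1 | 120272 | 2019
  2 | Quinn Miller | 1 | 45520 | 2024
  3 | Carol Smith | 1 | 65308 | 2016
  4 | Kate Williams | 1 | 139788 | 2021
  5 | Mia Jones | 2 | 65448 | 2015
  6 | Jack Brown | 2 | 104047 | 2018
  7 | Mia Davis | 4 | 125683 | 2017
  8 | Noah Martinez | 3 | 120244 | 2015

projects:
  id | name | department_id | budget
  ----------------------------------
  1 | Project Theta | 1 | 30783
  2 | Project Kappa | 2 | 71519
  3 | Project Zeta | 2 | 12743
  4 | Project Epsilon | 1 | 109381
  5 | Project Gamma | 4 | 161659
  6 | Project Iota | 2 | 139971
SELECT name, budget FROM projects ORDER BY budget ASC LIMIT 4

Execution result:
name | budget
Project Zeta | 12743
Project Theta | 30783
Project Kappa | 71519
Project Epsilon | 109381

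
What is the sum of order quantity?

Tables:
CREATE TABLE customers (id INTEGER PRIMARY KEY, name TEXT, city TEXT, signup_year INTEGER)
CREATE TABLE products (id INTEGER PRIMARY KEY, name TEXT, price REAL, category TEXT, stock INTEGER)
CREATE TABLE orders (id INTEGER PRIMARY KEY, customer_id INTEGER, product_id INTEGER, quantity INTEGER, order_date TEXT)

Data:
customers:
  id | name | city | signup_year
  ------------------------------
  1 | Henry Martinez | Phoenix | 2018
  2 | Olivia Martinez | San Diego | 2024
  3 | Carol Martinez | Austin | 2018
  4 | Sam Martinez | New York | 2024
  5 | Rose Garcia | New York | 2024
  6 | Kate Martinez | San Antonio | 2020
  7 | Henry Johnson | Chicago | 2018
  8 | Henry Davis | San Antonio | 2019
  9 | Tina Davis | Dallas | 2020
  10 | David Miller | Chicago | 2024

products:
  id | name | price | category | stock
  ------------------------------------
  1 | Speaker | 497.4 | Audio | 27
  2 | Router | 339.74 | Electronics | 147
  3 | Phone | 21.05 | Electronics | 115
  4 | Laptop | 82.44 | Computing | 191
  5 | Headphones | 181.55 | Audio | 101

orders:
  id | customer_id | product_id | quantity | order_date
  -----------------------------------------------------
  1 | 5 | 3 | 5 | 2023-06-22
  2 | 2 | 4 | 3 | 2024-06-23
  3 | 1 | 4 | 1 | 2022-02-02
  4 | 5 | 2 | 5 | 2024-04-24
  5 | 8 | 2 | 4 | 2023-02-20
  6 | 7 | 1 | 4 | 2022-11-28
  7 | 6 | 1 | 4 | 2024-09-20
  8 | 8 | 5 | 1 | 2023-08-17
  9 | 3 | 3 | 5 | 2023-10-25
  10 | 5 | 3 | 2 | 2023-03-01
SELECT SUM(quantity) FROM orders

Execution result:
34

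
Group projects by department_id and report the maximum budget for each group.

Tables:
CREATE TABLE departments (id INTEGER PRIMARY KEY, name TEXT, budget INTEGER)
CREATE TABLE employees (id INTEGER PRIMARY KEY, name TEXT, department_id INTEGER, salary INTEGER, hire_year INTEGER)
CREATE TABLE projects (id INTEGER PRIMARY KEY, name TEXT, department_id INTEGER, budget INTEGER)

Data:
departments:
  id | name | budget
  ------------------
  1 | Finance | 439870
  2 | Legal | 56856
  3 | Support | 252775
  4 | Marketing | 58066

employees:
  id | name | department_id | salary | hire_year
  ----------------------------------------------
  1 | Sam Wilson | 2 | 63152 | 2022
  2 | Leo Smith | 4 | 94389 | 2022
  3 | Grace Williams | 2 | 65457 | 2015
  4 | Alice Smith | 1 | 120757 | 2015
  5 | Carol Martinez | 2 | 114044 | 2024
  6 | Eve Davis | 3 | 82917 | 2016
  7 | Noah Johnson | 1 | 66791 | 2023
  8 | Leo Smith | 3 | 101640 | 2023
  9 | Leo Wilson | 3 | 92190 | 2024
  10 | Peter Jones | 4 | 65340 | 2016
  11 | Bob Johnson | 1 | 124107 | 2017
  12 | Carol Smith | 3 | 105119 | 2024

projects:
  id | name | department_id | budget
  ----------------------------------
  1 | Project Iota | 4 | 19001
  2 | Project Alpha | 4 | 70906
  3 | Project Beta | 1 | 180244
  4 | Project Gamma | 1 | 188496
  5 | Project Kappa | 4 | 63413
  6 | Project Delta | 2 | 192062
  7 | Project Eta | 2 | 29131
SELECT department_id, MAX(budget) AS max_budget FROM projects GROUP BY department_id

Execution result:
department_id | max_budget
1 | 188496
2 | 192062
4 | 70906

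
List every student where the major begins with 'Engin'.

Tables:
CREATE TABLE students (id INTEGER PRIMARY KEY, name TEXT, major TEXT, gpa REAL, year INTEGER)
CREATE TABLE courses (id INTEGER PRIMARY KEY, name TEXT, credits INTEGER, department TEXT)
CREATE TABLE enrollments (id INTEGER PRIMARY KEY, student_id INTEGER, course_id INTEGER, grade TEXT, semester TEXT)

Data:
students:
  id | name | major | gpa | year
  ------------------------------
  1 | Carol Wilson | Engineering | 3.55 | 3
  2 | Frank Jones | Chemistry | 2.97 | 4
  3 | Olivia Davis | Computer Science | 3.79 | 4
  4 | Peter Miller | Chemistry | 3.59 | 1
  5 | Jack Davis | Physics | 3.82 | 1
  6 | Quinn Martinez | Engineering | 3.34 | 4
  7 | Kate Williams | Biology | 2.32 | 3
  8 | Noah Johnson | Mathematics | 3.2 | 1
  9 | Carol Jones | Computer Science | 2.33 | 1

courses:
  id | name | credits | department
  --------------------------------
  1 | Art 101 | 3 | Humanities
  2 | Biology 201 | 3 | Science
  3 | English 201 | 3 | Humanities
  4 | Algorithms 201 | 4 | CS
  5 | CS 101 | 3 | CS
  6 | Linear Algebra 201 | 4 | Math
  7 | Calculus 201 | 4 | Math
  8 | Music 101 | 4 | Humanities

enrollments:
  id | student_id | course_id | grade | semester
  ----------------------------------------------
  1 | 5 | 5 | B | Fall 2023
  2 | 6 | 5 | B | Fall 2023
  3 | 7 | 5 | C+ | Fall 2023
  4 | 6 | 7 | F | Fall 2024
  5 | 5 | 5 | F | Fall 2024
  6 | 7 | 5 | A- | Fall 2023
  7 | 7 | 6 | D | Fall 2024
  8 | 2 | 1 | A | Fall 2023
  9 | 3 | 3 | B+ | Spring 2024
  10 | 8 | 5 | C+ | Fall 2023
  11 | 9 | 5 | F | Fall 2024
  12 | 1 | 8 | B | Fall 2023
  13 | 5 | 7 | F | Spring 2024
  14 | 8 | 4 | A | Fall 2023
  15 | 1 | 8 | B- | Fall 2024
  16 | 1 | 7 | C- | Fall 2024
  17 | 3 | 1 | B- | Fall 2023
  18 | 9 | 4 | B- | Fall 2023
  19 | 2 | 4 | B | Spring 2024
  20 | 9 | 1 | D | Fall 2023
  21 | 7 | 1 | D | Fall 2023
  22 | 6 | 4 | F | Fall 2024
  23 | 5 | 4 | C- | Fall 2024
SELECT name, major FROM students WHERE major LIKE 'Engin%'

Execution result:
name | major
Carol Wilson | Engineering
Quinn Martinez | Engineering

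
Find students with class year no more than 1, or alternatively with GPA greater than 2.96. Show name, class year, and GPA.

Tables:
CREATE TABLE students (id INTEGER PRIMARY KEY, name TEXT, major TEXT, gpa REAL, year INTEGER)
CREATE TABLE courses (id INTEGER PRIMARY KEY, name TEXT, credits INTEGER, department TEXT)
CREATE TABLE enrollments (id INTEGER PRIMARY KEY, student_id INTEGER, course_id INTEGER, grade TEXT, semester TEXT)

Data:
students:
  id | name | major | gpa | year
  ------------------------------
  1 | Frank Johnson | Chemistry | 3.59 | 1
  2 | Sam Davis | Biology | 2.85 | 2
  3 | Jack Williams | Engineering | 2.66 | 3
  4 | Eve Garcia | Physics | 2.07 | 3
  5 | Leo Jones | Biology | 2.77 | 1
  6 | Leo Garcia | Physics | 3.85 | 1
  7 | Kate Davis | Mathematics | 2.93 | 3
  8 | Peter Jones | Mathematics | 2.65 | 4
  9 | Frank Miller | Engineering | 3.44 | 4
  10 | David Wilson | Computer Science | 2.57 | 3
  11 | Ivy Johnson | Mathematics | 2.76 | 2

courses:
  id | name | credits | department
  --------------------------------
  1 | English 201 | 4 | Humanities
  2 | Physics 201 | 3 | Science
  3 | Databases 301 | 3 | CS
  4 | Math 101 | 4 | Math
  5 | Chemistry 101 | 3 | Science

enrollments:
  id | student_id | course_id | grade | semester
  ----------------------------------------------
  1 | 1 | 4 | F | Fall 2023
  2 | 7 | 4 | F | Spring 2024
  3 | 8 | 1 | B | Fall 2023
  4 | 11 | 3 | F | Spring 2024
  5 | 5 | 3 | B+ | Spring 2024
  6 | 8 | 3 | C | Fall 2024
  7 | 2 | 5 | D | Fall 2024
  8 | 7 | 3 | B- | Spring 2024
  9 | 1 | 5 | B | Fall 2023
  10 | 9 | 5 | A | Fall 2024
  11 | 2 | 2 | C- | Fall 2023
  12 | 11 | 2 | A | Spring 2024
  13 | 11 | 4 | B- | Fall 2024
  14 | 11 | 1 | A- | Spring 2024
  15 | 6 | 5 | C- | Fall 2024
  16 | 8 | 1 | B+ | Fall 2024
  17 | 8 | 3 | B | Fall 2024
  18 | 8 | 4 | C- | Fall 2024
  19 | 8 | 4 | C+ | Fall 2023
SELECT name, year, gpa FROM students WHERE year <= 1 OR gpa > 2.96

Execution result:
name | year | gpa
Frank Johnson | 1 | 3.59
Leo Jones | 1 | 2.77
Leo Garcia | 1 | 3.85
Frank Miller | 4 | 3.44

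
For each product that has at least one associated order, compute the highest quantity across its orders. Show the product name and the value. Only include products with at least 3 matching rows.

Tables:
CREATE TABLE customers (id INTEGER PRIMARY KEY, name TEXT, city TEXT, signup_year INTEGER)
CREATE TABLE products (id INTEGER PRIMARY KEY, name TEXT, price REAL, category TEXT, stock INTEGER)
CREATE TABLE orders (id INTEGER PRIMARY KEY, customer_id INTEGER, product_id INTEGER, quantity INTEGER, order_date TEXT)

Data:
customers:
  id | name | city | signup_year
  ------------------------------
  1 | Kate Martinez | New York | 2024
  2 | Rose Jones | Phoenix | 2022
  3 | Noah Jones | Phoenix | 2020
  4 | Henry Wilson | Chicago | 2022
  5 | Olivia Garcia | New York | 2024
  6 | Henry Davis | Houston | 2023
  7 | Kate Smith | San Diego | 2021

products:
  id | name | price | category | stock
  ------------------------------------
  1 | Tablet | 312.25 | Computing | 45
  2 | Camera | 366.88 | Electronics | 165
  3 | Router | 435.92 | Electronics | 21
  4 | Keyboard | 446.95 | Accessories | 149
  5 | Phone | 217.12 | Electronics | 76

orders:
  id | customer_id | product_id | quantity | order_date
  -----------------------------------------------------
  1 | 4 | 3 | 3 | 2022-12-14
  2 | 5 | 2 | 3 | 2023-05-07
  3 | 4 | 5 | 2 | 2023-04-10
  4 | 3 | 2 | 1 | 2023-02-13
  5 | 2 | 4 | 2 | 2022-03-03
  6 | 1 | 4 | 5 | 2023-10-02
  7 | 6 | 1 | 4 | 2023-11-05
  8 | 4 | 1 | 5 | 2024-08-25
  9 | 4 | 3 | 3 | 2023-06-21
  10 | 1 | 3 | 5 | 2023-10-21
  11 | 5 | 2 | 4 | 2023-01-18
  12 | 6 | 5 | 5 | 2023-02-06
SELECT p.name, MAX(c.quantity) AS max_quantity FROM orders c JOIN products p ON c.product_id = p.id GROUP BY p.id, p.name HAVING COUNT(*) >= 3

Execution result:
name | max_quantity
Camera | 4
Router | 5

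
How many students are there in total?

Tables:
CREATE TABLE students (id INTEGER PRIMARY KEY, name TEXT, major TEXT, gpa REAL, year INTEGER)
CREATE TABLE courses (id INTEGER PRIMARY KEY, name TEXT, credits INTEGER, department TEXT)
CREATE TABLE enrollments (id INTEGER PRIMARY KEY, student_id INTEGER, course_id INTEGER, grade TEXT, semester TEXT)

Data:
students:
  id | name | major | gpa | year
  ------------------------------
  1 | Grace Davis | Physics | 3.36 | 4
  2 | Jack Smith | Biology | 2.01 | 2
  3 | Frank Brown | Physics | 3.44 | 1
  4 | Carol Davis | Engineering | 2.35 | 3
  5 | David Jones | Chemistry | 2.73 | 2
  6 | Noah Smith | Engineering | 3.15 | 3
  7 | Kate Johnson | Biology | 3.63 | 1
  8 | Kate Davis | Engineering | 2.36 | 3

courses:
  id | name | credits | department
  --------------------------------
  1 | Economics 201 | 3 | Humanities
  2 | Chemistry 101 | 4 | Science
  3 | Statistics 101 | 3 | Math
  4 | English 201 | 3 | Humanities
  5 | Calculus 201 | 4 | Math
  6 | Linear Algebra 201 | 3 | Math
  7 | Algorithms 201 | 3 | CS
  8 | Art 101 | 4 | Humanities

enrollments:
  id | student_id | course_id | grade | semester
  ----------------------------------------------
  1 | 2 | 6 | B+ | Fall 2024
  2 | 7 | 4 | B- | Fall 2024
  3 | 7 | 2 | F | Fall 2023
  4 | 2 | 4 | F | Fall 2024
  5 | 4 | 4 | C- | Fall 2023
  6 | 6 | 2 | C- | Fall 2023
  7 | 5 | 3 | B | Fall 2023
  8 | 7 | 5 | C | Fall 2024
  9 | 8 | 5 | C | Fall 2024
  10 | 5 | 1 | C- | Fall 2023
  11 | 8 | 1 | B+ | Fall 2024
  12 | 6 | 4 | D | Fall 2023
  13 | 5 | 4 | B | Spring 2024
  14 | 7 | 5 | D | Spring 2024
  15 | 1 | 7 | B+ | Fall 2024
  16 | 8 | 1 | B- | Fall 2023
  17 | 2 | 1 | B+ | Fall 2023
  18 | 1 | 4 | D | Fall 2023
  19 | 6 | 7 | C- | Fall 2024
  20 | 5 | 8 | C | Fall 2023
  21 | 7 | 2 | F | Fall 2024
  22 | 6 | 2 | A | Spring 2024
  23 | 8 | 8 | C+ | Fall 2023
SELECT COUNT(*) FROM students

Execution result:
8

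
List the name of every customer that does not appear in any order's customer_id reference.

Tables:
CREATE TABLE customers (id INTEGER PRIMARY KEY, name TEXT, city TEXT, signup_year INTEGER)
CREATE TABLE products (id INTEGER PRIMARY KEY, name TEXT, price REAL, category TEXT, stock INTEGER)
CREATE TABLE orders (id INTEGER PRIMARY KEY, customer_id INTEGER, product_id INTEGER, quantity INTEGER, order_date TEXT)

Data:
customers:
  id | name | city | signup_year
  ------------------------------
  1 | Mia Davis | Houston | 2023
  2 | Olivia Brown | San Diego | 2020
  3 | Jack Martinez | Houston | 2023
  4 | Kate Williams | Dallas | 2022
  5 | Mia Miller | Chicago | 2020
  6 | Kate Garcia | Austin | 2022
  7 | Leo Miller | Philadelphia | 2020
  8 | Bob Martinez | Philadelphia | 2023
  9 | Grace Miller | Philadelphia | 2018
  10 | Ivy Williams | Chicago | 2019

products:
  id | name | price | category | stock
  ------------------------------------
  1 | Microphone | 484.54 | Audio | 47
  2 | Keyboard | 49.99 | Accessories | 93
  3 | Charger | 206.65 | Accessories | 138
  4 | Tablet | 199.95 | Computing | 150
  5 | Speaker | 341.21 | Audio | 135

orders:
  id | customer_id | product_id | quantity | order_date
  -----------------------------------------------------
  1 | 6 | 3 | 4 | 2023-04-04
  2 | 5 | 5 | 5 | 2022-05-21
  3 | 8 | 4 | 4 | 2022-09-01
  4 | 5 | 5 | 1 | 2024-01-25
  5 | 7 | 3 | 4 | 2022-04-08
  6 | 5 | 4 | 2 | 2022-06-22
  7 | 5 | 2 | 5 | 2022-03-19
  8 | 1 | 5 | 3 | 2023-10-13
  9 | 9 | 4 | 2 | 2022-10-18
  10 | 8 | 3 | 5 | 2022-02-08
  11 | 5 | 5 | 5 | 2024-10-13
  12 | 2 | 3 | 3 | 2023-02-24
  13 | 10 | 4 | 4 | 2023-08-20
SELECT p.name FROM customers p LEFT JOIN orders c ON c.customer_id = p.id WHERE c.id IS NULL

Execution result:
name
Jack Martinez
Kate Williams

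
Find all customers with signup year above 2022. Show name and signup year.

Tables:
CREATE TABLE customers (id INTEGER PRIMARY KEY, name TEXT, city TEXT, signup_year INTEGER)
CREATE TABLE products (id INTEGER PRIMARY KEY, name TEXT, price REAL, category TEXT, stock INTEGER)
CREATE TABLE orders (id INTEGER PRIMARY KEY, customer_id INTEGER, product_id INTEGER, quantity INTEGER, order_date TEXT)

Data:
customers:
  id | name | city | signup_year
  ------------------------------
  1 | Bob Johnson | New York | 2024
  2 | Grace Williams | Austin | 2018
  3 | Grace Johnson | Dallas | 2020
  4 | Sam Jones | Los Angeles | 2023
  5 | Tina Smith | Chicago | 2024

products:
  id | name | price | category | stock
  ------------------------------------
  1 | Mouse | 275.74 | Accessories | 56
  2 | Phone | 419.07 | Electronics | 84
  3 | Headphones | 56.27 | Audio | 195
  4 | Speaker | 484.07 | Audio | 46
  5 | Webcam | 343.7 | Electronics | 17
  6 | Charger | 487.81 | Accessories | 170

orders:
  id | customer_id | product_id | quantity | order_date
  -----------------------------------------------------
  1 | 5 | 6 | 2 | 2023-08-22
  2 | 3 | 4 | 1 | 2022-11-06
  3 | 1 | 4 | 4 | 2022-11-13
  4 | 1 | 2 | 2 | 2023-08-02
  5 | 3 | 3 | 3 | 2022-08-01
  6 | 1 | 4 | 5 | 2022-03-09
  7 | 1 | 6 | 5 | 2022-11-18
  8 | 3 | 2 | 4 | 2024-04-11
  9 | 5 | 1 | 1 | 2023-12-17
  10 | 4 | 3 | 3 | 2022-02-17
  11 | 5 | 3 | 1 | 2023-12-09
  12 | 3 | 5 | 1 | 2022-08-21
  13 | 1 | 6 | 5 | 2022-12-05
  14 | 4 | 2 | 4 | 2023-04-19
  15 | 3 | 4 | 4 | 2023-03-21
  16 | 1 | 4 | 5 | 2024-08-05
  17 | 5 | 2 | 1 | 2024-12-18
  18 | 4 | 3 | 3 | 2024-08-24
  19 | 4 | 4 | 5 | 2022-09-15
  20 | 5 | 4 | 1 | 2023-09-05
SELECT name, signup_year FROM customers WHERE signup_year > 2022

Execution result:
name | signup_year
Bob Johnson | 2024
Sam Jones | 2023
Tina Smith | 2024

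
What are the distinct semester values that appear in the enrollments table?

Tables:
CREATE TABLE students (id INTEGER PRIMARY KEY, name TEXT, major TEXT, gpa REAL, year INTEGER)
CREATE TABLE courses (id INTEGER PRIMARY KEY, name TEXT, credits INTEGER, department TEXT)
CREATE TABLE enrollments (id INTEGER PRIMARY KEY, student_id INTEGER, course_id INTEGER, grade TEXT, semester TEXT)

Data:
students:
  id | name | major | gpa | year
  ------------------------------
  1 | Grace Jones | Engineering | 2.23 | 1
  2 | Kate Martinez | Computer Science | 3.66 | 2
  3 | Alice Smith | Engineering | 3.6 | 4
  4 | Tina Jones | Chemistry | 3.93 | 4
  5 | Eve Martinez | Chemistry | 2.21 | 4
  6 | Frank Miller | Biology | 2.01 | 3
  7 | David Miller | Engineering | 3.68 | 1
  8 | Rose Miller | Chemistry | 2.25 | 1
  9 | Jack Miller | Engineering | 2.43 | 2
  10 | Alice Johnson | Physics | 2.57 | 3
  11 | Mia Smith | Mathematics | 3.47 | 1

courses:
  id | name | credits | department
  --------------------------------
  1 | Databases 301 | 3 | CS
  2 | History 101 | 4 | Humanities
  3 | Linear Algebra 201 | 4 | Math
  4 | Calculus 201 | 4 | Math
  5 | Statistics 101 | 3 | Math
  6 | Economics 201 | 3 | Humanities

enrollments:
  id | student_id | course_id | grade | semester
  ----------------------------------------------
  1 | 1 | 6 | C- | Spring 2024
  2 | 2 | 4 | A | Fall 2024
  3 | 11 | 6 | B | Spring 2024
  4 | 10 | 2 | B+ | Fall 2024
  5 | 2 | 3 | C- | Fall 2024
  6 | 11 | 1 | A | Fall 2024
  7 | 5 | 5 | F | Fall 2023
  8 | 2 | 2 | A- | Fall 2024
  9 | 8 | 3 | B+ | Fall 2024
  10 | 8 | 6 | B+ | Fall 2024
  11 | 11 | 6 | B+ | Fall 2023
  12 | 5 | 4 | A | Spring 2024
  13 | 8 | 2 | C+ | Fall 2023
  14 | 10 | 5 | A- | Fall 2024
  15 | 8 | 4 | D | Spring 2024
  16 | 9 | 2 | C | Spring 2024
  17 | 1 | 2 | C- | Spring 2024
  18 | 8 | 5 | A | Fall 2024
SELECT DISTINCT semester FROM enrollments

Execution result:
semester
Spring 2024
Fall 2024
Fall 2023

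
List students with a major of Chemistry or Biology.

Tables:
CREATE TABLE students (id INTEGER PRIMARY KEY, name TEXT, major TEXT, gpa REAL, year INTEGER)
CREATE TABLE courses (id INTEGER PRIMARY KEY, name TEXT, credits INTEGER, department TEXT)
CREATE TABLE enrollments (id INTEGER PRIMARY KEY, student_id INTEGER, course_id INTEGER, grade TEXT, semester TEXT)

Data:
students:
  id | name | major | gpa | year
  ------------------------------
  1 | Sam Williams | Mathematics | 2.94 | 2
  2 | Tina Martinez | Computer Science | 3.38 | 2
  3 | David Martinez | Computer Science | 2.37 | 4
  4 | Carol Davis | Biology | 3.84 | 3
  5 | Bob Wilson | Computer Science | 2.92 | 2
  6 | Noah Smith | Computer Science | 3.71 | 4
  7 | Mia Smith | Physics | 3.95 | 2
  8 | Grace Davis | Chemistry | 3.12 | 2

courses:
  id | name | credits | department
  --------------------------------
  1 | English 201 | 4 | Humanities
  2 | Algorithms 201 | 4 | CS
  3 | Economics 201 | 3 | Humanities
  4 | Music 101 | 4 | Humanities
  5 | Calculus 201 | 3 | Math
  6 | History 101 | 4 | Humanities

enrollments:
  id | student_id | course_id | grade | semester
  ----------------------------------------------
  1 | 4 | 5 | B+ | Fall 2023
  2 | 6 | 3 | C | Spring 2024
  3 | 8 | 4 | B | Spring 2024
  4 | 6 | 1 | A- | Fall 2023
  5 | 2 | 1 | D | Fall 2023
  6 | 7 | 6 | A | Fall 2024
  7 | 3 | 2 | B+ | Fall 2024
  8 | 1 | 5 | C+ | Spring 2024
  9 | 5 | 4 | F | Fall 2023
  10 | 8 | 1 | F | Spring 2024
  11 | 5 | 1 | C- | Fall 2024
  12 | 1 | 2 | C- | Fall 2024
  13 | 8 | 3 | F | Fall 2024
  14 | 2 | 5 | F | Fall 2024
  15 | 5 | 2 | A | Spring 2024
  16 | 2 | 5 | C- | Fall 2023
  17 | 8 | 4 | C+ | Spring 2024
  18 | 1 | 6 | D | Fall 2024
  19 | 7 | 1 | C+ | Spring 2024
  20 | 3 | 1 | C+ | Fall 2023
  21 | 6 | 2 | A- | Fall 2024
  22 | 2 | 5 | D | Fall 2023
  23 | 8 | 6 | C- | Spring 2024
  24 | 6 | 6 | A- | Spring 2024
SELECT name, major FROM students WHERE major IN ('Chemistry', 'Biology')

Execution result:
name | major
Carol Davis | Biology
Grace Davis | Chemistry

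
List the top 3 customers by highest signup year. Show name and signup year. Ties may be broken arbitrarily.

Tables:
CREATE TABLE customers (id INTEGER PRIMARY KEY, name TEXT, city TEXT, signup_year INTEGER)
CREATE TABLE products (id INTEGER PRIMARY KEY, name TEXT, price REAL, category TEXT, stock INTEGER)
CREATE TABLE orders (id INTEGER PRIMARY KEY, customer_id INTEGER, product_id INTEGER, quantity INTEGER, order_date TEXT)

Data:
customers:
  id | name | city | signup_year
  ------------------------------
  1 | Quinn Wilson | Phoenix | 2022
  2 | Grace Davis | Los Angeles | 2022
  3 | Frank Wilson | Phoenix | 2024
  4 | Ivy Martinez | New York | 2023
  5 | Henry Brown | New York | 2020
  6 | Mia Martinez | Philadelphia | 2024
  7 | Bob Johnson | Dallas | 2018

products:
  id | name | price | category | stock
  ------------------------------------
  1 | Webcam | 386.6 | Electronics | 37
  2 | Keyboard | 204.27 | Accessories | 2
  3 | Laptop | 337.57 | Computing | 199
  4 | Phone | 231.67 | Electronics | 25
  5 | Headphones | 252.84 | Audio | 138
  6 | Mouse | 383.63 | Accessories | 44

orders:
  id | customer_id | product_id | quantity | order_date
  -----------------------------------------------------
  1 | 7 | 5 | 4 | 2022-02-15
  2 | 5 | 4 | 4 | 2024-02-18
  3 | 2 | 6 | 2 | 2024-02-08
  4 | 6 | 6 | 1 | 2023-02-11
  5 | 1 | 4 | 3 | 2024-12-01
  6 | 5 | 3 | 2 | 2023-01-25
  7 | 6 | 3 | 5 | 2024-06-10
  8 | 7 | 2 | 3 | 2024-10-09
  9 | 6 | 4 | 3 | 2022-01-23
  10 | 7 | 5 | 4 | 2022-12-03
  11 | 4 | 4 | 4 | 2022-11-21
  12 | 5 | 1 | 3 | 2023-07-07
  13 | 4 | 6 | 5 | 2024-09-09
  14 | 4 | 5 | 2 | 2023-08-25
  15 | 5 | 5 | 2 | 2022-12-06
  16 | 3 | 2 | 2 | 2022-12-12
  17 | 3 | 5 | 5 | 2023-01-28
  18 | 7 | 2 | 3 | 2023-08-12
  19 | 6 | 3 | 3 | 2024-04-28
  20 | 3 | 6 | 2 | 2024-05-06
SELECT name, signup_year FROM customers ORDER BY signup_year DESC LIMIT 3

Execution result:
name | signup_year
Frank Wilson | 2024
Mia Martinez | 2024
Ivy Martinez | 2023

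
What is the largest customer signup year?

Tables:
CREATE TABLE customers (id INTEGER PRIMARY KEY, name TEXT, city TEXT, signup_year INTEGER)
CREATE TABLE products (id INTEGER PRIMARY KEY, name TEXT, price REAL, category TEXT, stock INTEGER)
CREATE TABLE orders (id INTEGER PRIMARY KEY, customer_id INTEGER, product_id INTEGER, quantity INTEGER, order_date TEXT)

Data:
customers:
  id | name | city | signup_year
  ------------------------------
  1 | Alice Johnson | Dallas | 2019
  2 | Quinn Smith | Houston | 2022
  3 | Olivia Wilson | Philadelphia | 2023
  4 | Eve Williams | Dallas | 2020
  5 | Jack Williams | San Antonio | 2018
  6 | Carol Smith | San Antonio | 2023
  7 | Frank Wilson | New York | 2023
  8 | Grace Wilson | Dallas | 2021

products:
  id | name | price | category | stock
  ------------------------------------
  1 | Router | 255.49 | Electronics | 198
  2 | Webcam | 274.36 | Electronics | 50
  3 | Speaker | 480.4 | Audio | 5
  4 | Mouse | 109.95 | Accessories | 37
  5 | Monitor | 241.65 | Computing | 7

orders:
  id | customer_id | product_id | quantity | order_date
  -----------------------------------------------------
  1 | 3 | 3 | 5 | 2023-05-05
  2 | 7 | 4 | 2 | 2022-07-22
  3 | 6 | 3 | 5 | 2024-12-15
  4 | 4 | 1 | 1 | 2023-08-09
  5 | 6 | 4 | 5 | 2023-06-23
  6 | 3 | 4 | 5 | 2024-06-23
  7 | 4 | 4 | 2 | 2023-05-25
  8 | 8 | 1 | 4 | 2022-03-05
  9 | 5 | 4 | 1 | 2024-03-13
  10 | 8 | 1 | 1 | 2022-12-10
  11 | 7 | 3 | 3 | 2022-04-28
SELECT MAX(signup_year) FROM customers

Execution result:
2023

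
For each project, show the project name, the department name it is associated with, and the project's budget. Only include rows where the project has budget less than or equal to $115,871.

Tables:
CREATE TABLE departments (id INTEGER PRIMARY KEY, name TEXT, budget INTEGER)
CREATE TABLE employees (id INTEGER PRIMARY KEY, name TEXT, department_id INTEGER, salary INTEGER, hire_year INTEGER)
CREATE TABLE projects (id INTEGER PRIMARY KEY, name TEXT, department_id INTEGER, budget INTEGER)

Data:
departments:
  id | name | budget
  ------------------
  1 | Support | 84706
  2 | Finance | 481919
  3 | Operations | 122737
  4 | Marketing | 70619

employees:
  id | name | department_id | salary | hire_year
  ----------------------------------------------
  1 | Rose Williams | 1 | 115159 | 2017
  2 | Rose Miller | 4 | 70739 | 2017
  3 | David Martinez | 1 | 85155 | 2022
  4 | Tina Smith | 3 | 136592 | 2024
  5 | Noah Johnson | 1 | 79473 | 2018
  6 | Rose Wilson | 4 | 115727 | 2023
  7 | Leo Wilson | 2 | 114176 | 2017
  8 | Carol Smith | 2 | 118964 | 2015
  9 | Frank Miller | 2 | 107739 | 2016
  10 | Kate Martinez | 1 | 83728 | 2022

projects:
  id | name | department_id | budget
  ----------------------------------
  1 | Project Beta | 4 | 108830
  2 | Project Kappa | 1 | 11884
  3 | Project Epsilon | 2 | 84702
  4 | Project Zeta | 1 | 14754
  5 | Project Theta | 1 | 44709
SELECT c.name, p.name AS department, c.budget FROM projects c JOIN departments p ON c.department_id = p.id WHERE c.budget <= 115871

Execution result:
name | department | budget
Project Beta | Marketing | 108830
Project Kappa | Support | 11884
Project Epsilon | Finance | 84702
Project Zeta | Support | 14754
Project Theta | Support | 44709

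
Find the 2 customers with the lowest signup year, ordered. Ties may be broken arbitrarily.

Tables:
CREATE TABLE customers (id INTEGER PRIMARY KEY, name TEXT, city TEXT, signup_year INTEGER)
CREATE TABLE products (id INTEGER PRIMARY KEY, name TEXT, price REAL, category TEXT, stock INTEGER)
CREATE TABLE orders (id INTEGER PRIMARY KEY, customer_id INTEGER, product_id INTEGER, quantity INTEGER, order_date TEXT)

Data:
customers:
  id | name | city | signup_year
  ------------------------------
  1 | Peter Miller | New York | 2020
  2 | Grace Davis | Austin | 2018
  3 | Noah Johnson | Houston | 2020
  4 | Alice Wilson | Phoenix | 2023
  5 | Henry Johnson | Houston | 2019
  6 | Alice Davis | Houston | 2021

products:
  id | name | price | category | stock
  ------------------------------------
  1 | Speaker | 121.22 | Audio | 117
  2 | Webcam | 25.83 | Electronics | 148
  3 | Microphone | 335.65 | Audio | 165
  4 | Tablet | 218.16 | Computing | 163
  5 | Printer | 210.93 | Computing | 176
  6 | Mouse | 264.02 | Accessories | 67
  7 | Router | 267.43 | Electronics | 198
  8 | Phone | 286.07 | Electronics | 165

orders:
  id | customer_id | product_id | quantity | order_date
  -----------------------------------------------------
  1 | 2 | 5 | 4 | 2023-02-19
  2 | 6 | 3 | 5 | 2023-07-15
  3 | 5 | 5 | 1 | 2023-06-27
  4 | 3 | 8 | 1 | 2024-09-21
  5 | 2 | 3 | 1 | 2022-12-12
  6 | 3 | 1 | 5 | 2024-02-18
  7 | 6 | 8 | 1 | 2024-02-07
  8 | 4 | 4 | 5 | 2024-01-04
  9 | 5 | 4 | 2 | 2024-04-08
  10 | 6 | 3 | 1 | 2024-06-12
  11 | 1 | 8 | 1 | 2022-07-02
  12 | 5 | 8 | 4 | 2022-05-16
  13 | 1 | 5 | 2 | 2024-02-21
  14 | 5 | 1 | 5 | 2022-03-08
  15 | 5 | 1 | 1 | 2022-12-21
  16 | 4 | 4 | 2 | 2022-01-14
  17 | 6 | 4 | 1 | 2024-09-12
SELECT name, signup_year FROM customers ORDER BY signup_year ASC LIMIT 2

Execution result:
name | signup_year
Grace Davis | 2018
Henry Johnson | 2019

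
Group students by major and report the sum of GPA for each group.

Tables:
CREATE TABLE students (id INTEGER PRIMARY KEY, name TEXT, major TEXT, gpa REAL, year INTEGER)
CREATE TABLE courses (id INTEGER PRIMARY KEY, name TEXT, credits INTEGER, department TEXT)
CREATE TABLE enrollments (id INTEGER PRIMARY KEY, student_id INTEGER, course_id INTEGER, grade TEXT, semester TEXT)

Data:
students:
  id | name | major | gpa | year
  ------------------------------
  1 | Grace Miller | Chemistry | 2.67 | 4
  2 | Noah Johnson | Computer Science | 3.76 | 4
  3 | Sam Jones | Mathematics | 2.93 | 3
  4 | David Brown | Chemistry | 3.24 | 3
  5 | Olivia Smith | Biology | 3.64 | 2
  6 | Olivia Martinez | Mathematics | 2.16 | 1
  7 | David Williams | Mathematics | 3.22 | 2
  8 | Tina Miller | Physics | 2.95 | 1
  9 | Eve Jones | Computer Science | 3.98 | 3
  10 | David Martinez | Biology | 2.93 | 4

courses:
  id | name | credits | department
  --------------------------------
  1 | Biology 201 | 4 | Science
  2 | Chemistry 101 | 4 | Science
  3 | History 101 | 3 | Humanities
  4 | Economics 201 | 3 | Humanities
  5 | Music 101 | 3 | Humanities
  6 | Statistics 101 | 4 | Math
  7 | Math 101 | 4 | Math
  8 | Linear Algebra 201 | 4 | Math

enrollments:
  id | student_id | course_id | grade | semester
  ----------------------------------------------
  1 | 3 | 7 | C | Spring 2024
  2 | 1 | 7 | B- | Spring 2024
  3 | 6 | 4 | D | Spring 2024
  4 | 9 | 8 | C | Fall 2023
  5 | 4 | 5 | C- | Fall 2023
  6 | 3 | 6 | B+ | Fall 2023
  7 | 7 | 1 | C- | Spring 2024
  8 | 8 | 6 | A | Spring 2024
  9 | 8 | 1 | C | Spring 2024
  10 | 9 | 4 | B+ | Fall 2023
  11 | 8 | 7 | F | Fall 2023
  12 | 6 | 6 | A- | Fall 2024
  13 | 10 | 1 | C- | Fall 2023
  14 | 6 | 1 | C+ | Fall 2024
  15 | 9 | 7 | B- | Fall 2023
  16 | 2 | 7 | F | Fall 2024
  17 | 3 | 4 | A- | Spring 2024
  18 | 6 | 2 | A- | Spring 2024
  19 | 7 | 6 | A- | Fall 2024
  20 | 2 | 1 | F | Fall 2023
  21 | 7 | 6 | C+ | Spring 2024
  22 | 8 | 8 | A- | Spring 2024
SELECT major, SUM(gpa) AS sum_gpa FROM students GROUP BY major

Execution result:
major | sum_gpa
Biology | 6.57
Chemistry | 5.91
Computer Science | 7.74
Mathematics | 8.31
Physics | 2.95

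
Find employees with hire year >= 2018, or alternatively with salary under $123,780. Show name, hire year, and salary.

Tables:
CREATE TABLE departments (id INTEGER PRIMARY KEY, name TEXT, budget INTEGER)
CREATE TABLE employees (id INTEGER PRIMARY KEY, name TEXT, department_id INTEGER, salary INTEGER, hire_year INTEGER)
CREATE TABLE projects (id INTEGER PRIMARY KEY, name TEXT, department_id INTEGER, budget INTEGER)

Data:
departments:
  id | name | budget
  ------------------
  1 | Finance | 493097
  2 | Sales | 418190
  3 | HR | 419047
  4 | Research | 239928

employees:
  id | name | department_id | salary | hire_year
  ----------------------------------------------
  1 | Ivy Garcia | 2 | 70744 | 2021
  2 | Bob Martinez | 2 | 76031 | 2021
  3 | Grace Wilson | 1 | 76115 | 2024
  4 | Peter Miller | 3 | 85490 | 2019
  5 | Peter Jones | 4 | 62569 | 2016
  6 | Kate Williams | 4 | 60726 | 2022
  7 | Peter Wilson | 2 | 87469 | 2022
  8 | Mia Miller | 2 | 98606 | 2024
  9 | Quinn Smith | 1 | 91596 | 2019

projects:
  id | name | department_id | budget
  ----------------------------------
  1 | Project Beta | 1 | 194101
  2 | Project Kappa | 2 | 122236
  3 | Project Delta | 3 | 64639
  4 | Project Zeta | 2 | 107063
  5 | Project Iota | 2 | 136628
SELECT name, hire_year, salary FROM employees WHERE hire_year >= 2018 OR salary < 123780

Execution result:
name | hire_year | salary
Ivy Garcia | 2021 | 70744
Bob Martinez | 2021 | 76031
Grace Wilson | 2024 | 76115
Peter Miller | 2019 | 85490
Peter Jones | 2016 | 62569
Kate Williams | 2022 | 60726
Peter Wilson | 2022 | 87469
Mia Miller | 2024 | 98606
Quinn Smith | 2019 | 91596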